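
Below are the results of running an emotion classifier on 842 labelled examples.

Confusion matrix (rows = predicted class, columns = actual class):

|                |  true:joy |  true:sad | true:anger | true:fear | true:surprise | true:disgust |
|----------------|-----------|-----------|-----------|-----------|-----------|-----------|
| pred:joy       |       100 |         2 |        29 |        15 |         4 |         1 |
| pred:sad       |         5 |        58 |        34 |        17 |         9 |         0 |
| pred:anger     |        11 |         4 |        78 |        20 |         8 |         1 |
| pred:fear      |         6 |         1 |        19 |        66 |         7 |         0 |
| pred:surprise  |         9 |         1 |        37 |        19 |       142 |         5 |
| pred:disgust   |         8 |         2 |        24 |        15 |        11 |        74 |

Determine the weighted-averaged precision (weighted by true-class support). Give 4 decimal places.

0.6320

Per-class precision (TP/(TP+FP)):
  joy: TP=100, FP=2+29+15+4+1=51 → 100/151 = 0.66225
  sad: TP=58, FP=5+34+17+9+0=65 → 58/123 = 0.47154
  anger: TP=78, FP=11+4+20+8+1=44 → 78/122 = 0.63934
  fear: TP=66, FP=6+1+19+7+0=33 → 66/99 = 0.66667
  surprise: TP=142, FP=9+1+37+19+5=71 → 142/213 = 0.66667
  disgust: TP=74, FP=8+2+24+15+11=60 → 74/134 = 0.55224
Weighted-precision = Σ (supportᵢ/N)·precisionᵢ with N=842: (139/842)·0.66225 + (68/842)·0.47154 + (221/842)·0.63934 + (152/842)·0.66667 + (181/842)·0.66667 + (81/842)·0.55224 = 0.6320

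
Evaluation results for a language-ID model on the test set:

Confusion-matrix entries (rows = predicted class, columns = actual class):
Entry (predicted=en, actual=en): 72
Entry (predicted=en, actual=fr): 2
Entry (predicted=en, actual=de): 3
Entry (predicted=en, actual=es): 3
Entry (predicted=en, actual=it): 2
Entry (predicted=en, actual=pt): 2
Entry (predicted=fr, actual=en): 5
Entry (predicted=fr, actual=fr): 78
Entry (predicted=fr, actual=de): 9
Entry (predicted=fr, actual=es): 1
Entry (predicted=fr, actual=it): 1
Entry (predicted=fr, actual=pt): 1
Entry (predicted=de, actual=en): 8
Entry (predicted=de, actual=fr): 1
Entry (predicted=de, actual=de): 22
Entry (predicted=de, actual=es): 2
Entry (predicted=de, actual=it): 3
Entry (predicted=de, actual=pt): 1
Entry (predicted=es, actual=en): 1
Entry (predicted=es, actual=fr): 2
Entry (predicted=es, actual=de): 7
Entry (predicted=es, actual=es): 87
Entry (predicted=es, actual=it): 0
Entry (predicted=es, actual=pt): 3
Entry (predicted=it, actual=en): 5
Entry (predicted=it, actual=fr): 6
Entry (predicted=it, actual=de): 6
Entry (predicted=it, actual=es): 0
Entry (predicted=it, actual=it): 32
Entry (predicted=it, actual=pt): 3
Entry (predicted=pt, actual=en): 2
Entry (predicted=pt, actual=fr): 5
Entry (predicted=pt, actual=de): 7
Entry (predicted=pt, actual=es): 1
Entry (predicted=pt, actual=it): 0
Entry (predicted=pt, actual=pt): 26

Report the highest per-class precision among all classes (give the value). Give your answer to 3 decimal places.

Per-class precision (TP/(TP+FP)):
  en: TP=72, FP=2+3+3+2+2=12 → 72/84 = 0.8571
  fr: TP=78, FP=5+9+1+1+1=17 → 78/95 = 0.8211
  de: TP=22, FP=8+1+2+3+1=15 → 22/37 = 0.5946
  es: TP=87, FP=1+2+7+0+3=13 → 87/100 = 0.8700
  it: TP=32, FP=5+6+6+0+3=20 → 32/52 = 0.6154
  pt: TP=26, FP=2+5+7+1+0=15 → 26/41 = 0.6341
Highest is class 'es' with precision = 0.870.

0.870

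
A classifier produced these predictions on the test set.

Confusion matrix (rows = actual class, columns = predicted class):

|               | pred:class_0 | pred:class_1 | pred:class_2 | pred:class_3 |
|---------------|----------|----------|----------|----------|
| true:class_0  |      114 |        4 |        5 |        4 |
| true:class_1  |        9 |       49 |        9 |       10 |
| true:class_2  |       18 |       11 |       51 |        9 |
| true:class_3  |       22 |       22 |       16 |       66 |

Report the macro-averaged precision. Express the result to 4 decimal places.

Per-class precision (TP/(TP+FP)):
  class_0: TP=114, FP=9+18+22=49 → 114/163 = 0.69939
  class_1: TP=49, FP=4+11+22=37 → 49/86 = 0.56977
  class_2: TP=51, FP=5+9+16=30 → 51/81 = 0.62963
  class_3: TP=66, FP=4+10+9=23 → 66/89 = 0.74157
Macro-precision = mean = (0.69939 + 0.56977 + 0.62963 + 0.74157) / 4 = 0.6601

0.6601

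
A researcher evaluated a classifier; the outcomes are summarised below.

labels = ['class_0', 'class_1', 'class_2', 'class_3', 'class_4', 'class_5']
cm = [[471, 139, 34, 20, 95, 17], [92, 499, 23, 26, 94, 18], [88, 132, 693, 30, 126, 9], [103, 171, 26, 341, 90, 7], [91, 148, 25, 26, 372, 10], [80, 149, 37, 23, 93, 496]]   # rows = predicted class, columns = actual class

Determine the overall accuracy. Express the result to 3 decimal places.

0.587

Accuracy = trace / total = (471+499+693+341+372+496=2872) / 4894 = 2872/4894 = 0.587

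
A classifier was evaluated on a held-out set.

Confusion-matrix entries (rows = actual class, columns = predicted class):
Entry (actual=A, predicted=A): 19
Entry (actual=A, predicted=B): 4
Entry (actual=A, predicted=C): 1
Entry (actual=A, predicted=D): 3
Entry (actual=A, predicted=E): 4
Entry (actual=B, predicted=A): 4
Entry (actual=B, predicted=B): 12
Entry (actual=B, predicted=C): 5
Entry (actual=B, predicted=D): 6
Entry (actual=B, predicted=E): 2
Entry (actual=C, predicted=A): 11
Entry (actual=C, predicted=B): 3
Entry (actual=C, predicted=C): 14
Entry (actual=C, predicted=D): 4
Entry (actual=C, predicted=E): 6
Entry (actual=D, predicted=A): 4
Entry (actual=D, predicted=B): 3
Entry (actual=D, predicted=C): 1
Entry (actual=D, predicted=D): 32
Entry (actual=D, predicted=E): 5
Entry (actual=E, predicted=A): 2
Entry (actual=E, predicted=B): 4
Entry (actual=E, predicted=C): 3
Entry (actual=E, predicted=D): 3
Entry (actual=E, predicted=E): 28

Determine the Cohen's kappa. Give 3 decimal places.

0.464

Observed agreement pₒ = trace/N = 105/183 = 0.5738
Expected agreement pₑ = Σ (rowᵢ·colᵢ)/N² = (31·40 + 29·26 + 38·24 + 45·48 + 40·45)/183² = 0.2050
κ = (pₒ − pₑ)/(1 − pₑ) = (0.5738 − 0.2050)/(1 − 0.2050) = 0.464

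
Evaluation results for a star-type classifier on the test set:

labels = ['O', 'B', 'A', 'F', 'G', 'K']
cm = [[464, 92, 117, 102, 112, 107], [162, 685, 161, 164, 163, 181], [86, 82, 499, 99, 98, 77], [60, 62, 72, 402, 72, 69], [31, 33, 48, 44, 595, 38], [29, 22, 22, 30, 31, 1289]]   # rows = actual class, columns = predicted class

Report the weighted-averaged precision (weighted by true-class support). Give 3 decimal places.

0.619

Per-class precision (TP/(TP+FP)):
  O: TP=464, FP=162+86+60+31+29=368 → 464/832 = 0.5577
  B: TP=685, FP=92+82+62+33+22=291 → 685/976 = 0.7018
  A: TP=499, FP=117+161+72+48+22=420 → 499/919 = 0.5430
  F: TP=402, FP=102+164+99+44+30=439 → 402/841 = 0.4780
  G: TP=595, FP=112+163+98+72+31=476 → 595/1071 = 0.5556
  K: TP=1289, FP=107+181+77+69+38=472 → 1289/1761 = 0.7320
Weighted-precision = Σ (supportᵢ/N)·precisionᵢ with N=6400: (994/6400)·0.5577 + (1516/6400)·0.7018 + (941/6400)·0.5430 + (737/6400)·0.4780 + (789/6400)·0.5556 + (1423/6400)·0.7320 = 0.619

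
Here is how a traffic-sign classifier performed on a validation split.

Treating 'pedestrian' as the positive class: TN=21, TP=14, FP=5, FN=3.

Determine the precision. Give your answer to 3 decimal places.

0.737

Precision = TP/(TP+FP) = 14/(14+5) = 14/19 = 0.737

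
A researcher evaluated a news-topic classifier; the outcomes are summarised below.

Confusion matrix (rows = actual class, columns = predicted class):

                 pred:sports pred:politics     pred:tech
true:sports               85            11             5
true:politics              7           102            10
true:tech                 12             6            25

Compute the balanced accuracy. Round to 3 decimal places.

Balanced accuracy = mean of per-class recall.
  sports: recall = 85/101 = 0.8416
  politics: recall = 102/119 = 0.8571
  tech: recall = 25/43 = 0.5814
Mean = (0.8416 + 0.8571 + 0.5814) / 3 = 0.760

0.760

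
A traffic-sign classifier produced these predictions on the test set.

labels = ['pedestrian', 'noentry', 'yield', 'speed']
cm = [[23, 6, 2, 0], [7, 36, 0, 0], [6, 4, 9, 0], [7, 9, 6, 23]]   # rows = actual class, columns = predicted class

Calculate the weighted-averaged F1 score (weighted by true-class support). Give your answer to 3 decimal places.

Per-class F1 score (2·TP/(2·TP+FP+FN)):
  pedestrian: TP=23, FP=7+6+7=20, FN=6+2+0=8 → 46/74 = 0.6216
  noentry: TP=36, FP=6+4+9=19, FN=7+0+0=7 → 72/98 = 0.7347
  yield: TP=9, FP=2+0+6=8, FN=6+4+0=10 → 18/36 = 0.5000
  speed: TP=23, FP=0+0+0=0, FN=7+9+6=22 → 46/68 = 0.6765
Weighted-F1 score = Σ (supportᵢ/N)·F1 scoreᵢ with N=138: (31/138)·0.6216 + (43/138)·0.7347 + (19/138)·0.5000 + (45/138)·0.6765 = 0.658

0.658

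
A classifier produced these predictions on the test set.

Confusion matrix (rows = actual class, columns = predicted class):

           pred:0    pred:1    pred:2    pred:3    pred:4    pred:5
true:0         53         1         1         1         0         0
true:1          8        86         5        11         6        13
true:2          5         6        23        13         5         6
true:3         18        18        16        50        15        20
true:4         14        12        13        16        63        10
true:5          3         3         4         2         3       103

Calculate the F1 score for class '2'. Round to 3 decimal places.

One-vs-rest for '2': TP = diagonal; FP = other classes predicted '2'; FN = '2' predicted as other.
F1 score = 2·TP/(2·TP+FP+FN).
2: TP=23, FP=1+5+16+13+4=39, FN=5+6+13+5+6=35 → 46/120 = 0.3833

0.383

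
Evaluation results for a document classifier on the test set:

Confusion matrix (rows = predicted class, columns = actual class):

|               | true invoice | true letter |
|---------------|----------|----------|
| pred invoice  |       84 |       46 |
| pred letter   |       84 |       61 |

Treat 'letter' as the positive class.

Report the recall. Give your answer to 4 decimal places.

Recall = TP/(TP+FN) = 61/(61+46) = 61/107 = 0.5701

0.5701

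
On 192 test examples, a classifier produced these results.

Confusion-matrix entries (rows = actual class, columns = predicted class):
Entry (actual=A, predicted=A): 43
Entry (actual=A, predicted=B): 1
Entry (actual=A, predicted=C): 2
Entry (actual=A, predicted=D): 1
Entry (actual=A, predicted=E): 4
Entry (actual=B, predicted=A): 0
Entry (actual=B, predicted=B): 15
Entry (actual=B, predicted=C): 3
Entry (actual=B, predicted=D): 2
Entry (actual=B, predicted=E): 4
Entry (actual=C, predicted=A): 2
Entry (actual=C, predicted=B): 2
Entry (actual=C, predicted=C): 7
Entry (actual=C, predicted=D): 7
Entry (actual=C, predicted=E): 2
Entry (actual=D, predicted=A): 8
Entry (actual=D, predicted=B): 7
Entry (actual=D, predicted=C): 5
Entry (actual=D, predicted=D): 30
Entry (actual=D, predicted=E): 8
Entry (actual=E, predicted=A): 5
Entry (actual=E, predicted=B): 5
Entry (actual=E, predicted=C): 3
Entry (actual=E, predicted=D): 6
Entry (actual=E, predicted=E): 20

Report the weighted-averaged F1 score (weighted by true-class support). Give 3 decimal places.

0.595

Per-class F1 score (2·TP/(2·TP+FP+FN)):
  A: TP=43, FP=0+2+8+5=15, FN=1+2+1+4=8 → 86/109 = 0.7890
  B: TP=15, FP=1+2+7+5=15, FN=0+3+2+4=9 → 30/54 = 0.5556
  C: TP=7, FP=2+3+5+3=13, FN=2+2+7+2=13 → 14/40 = 0.3500
  D: TP=30, FP=1+2+7+6=16, FN=8+7+5+8=28 → 60/104 = 0.5769
  E: TP=20, FP=4+4+2+8=18, FN=5+5+3+6=19 → 40/77 = 0.5195
Weighted-F1 score = Σ (supportᵢ/N)·F1 scoreᵢ with N=192: (51/192)·0.7890 + (24/192)·0.5556 + (20/192)·0.3500 + (58/192)·0.5769 + (39/192)·0.5195 = 0.595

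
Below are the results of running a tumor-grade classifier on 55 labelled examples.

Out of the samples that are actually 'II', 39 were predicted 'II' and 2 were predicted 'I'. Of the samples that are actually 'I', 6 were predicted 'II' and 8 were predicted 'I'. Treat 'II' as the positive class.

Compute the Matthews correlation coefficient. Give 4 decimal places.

MCC = (TP·TN − FP·FN) / √((TP+FP)(TP+FN)(TN+FP)(TN+FN))
Numerator = 39·8 − 6·2 = 300
Denominator = √(45·41·14·10) = √258300 = 508.2322
MCC = 300 / 508.2322 = 0.5903

0.5903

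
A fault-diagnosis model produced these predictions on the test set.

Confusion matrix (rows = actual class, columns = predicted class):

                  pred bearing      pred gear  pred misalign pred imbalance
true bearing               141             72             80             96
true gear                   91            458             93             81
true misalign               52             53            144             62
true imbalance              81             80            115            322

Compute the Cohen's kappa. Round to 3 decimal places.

0.355

Observed agreement pₒ = trace/N = 1065/2021 = 0.5270
Expected agreement pₑ = Σ (rowᵢ·colᵢ)/N² = (389·365 + 723·663 + 311·432 + 598·561)/2021² = 0.2672
κ = (pₒ − pₑ)/(1 − pₑ) = (0.5270 − 0.2672)/(1 − 0.2672) = 0.355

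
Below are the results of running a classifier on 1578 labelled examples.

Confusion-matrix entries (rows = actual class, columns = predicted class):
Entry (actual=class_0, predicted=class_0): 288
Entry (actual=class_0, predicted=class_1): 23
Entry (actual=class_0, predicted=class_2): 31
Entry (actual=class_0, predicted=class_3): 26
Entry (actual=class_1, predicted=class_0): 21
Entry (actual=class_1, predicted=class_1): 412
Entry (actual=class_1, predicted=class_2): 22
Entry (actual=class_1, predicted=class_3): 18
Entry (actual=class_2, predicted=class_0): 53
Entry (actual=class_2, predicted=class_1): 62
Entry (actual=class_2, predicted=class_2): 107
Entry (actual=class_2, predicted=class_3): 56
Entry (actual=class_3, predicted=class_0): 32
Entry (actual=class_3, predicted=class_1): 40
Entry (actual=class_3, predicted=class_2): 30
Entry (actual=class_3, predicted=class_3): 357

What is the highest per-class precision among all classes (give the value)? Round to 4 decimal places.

0.7812

Per-class precision (TP/(TP+FP)):
  class_0: TP=288, FP=21+53+32=106 → 288/394 = 0.73096
  class_1: TP=412, FP=23+62+40=125 → 412/537 = 0.76723
  class_2: TP=107, FP=31+22+30=83 → 107/190 = 0.56316
  class_3: TP=357, FP=26+18+56=100 → 357/457 = 0.78118
Highest is class 'class_3' with precision = 0.7812.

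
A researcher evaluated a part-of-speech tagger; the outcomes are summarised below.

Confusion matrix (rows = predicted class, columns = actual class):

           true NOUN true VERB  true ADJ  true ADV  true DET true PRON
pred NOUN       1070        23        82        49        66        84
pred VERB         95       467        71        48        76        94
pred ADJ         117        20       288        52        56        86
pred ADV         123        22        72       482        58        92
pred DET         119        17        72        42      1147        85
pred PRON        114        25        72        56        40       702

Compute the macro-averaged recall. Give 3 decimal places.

0.663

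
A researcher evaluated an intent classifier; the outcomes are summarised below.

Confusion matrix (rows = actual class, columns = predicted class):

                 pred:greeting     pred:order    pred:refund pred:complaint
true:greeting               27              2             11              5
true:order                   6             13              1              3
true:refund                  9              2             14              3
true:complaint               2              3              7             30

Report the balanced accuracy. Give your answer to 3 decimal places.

0.595

Balanced accuracy = mean of per-class recall.
  greeting: recall = 27/45 = 0.6000
  order: recall = 13/23 = 0.5652
  refund: recall = 14/28 = 0.5000
  complaint: recall = 30/42 = 0.7143
Mean = (0.6000 + 0.5652 + 0.5000 + 0.7143) / 4 = 0.595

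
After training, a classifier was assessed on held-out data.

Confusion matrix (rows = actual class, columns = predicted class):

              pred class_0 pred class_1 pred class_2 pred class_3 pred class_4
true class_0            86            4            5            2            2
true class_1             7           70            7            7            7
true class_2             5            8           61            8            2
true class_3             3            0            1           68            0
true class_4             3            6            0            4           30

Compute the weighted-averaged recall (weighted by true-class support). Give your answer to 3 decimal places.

Per-class recall (TP/(TP+FN)):
  class_0: TP=86, FN=4+5+2+2=13 → 86/99 = 0.8687
  class_1: TP=70, FN=7+7+7+7=28 → 70/98 = 0.7143
  class_2: TP=61, FN=5+8+8+2=23 → 61/84 = 0.7262
  class_3: TP=68, FN=3+0+1+0=4 → 68/72 = 0.9444
  class_4: TP=30, FN=3+6+0+4=13 → 30/43 = 0.6977
Weighted-recall = Σ (supportᵢ/N)·recallᵢ with N=396: (99/396)·0.8687 + (98/396)·0.7143 + (84/396)·0.7262 + (72/396)·0.9444 + (43/396)·0.6977 = 0.795

0.795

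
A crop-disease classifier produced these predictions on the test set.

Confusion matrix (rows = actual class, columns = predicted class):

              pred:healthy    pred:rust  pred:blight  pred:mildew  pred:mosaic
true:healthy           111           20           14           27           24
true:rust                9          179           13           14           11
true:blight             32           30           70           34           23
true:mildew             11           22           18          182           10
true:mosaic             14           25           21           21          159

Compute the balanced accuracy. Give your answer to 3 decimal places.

Balanced accuracy = mean of per-class recall.
  healthy: recall = 111/196 = 0.5663
  rust: recall = 179/226 = 0.7920
  blight: recall = 70/189 = 0.3704
  mildew: recall = 182/243 = 0.7490
  mosaic: recall = 159/240 = 0.6625
Mean = (0.5663 + 0.7920 + 0.3704 + 0.7490 + 0.6625) / 5 = 0.628

0.628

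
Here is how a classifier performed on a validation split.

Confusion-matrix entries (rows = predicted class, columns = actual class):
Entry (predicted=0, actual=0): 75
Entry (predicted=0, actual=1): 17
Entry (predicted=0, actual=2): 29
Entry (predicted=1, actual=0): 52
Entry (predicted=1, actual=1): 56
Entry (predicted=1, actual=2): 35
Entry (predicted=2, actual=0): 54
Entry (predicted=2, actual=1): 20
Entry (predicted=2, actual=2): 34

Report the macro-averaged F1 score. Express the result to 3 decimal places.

0.434

Per-class F1 score (2·TP/(2·TP+FP+FN)):
  0: TP=75, FP=17+29=46, FN=52+54=106 → 150/302 = 0.4967
  1: TP=56, FP=52+35=87, FN=17+20=37 → 112/236 = 0.4746
  2: TP=34, FP=54+20=74, FN=29+35=64 → 68/206 = 0.3301
Macro-F1 score = mean = (0.4967 + 0.4746 + 0.3301) / 3 = 0.434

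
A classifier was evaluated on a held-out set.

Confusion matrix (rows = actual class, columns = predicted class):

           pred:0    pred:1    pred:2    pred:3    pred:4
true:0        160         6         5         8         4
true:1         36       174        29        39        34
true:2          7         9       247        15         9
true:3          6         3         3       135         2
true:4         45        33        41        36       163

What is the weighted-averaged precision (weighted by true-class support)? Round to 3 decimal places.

Per-class precision (TP/(TP+FP)):
  0: TP=160, FP=36+7+6+45=94 → 160/254 = 0.6299
  1: TP=174, FP=6+9+3+33=51 → 174/225 = 0.7733
  2: TP=247, FP=5+29+3+41=78 → 247/325 = 0.7600
  3: TP=135, FP=8+39+15+36=98 → 135/233 = 0.5794
  4: TP=163, FP=4+34+9+2=49 → 163/212 = 0.7689
Weighted-precision = Σ (supportᵢ/N)·precisionᵢ with N=1249: (183/1249)·0.6299 + (312/1249)·0.7733 + (287/1249)·0.7600 + (149/1249)·0.5794 + (318/1249)·0.7689 = 0.725

0.725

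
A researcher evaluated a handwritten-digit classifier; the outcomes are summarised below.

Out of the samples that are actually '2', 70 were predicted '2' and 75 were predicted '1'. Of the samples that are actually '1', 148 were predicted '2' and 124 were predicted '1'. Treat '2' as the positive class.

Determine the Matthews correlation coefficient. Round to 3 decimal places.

-0.059

MCC = (TP·TN − FP·FN) / √((TP+FP)(TP+FN)(TN+FP)(TN+FN))
Numerator = 70·124 − 148·75 = -2420
Denominator = √(218·145·272·199) = √1710986080 = 41364.0675
MCC = -2420 / 41364.0675 = -0.059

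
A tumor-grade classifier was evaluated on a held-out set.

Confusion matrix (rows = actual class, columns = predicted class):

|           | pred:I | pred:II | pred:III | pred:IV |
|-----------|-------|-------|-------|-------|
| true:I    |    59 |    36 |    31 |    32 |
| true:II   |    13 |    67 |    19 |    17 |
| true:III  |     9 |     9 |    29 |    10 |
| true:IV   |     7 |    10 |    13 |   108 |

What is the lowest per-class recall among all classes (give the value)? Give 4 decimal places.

0.3734

Per-class recall (TP/(TP+FN)):
  I: TP=59, FN=36+31+32=99 → 59/158 = 0.37342
  II: TP=67, FN=13+19+17=49 → 67/116 = 0.57759
  III: TP=29, FN=9+9+10=28 → 29/57 = 0.50877
  IV: TP=108, FN=7+10+13=30 → 108/138 = 0.78261
Lowest is class 'I' with recall = 0.3734.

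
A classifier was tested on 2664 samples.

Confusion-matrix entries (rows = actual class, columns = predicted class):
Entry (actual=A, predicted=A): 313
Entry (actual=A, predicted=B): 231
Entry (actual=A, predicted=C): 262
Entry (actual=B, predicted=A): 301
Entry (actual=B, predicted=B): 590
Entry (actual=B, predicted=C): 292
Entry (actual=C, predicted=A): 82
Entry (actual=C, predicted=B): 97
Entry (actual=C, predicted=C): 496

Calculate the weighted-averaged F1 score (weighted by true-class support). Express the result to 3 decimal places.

Per-class F1 score (2·TP/(2·TP+FP+FN)):
  A: TP=313, FP=301+82=383, FN=231+262=493 → 626/1502 = 0.4168
  B: TP=590, FP=231+97=328, FN=301+292=593 → 1180/2101 = 0.5616
  C: TP=496, FP=262+292=554, FN=82+97=179 → 992/1725 = 0.5751
Weighted-F1 score = Σ (supportᵢ/N)·F1 scoreᵢ with N=2664: (806/2664)·0.4168 + (1183/2664)·0.5616 + (675/2664)·0.5751 = 0.521

0.521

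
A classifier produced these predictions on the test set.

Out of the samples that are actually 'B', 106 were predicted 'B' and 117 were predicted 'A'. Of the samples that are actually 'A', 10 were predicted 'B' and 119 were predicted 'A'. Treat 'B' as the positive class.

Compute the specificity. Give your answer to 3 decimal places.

0.922

Specificity = TN/(TN+FP) = 119/(119+10) = 0.922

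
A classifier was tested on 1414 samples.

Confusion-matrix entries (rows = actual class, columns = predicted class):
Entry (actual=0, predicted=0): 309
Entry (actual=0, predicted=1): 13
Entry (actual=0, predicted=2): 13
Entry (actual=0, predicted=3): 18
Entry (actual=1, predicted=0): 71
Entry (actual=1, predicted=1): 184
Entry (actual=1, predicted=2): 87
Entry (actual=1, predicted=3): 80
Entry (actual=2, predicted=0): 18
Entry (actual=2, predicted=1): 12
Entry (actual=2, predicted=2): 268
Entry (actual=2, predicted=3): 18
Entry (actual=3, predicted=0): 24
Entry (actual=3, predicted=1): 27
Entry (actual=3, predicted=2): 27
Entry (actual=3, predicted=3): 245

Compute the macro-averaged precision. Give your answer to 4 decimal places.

Per-class precision (TP/(TP+FP)):
  0: TP=309, FP=71+18+24=113 → 309/422 = 0.73223
  1: TP=184, FP=13+12+27=52 → 184/236 = 0.77966
  2: TP=268, FP=13+87+27=127 → 268/395 = 0.67848
  3: TP=245, FP=18+80+18=116 → 245/361 = 0.67867
Macro-precision = mean = (0.73223 + 0.77966 + 0.67848 + 0.67867) / 4 = 0.7173

0.7173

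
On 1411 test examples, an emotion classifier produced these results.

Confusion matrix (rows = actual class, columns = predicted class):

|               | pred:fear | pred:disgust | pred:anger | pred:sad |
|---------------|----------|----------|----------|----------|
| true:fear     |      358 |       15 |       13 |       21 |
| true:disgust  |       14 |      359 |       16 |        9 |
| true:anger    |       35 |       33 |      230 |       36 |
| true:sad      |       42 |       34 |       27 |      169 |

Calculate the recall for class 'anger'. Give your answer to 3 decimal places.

0.689

One-vs-rest for 'anger': TP = diagonal; FP = other classes predicted 'anger'; FN = 'anger' predicted as other.
recall = TP/(TP+FN).
anger: TP=230, FN=35+33+36=104 → 230/334 = 0.6886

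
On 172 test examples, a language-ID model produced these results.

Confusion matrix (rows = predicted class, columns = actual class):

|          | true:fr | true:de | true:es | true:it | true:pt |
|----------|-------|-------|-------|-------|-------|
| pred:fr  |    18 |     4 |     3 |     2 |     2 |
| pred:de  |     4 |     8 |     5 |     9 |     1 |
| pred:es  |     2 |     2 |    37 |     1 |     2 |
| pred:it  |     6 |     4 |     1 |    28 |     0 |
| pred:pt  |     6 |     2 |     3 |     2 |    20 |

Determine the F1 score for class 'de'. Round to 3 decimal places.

0.340

Take TP from the diagonal, FP from the rest of the 'de' prediction marginal, FN from the rest of the 'de' actual marginal.
F1 score = 2·TP/(2·TP+FP+FN).
de: TP=8, FP=4+5+9+1=19, FN=4+2+4+2=12 → 16/47 = 0.3404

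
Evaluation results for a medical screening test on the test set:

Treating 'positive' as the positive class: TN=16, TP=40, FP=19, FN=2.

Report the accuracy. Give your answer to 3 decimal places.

0.727

Accuracy = (TP+TN)/N = (40+16)/77 = 0.727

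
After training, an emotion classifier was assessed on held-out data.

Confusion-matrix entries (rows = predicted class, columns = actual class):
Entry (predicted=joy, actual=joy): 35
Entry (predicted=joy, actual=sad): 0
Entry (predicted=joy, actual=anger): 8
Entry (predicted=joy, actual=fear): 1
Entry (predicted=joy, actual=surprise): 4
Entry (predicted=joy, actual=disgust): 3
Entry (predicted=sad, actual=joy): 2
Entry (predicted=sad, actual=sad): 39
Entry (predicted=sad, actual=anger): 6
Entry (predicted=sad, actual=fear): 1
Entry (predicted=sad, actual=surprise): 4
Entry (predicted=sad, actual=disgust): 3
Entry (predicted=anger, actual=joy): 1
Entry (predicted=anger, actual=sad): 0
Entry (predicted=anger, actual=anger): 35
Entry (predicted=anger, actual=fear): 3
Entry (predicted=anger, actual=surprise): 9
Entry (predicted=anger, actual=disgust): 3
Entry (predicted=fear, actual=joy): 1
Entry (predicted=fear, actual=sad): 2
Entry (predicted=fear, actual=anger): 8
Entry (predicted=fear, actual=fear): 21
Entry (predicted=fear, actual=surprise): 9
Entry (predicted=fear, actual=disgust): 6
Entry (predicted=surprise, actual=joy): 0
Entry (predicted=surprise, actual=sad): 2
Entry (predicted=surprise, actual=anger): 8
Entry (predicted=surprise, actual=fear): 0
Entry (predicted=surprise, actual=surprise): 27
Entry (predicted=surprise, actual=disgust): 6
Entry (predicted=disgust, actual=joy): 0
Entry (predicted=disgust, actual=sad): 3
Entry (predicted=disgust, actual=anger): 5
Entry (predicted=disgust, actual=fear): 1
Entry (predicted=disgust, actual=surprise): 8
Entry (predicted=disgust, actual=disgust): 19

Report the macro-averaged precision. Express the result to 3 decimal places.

Per-class precision (TP/(TP+FP)):
  joy: TP=35, FP=0+8+1+4+3=16 → 35/51 = 0.6863
  sad: TP=39, FP=2+6+1+4+3=16 → 39/55 = 0.7091
  anger: TP=35, FP=1+0+3+9+3=16 → 35/51 = 0.6863
  fear: TP=21, FP=1+2+8+9+6=26 → 21/47 = 0.4468
  surprise: TP=27, FP=0+2+8+0+6=16 → 27/43 = 0.6279
  disgust: TP=19, FP=0+3+5+1+8=17 → 19/36 = 0.5278
Macro-precision = mean = (0.6863 + 0.7091 + 0.6863 + 0.4468 + 0.6279 + 0.5278) / 6 = 0.614

0.614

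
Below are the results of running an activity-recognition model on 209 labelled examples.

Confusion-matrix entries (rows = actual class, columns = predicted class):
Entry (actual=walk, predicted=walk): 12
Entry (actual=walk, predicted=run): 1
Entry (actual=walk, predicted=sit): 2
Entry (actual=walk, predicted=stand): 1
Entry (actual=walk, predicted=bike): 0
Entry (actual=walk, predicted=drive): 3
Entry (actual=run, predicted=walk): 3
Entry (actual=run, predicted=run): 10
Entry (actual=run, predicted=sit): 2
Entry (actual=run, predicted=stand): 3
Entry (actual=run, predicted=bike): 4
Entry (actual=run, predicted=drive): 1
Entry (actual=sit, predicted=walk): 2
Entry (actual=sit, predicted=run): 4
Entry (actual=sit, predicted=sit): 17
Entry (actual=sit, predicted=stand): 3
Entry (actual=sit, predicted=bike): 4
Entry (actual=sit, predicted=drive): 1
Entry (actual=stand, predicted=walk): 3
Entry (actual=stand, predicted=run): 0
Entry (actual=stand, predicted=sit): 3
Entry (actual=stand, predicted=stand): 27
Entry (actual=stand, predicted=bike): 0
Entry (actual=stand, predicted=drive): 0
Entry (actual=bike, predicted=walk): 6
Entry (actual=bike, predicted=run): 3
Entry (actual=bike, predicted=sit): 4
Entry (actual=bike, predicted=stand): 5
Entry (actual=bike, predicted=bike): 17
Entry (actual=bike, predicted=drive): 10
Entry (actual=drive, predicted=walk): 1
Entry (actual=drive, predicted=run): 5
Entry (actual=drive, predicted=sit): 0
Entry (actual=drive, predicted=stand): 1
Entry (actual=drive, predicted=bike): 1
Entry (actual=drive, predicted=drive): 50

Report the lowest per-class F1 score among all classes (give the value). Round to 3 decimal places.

0.435

Per-class F1 score (2·TP/(2·TP+FP+FN)):
  walk: TP=12, FP=3+2+3+6+1=15, FN=1+2+1+0+3=7 → 24/46 = 0.5217
  run: TP=10, FP=1+4+0+3+5=13, FN=3+2+3+4+1=13 → 20/46 = 0.4348
  sit: TP=17, FP=2+2+3+4+0=11, FN=2+4+3+4+1=14 → 34/59 = 0.5763
  stand: TP=27, FP=1+3+3+5+1=13, FN=3+0+3+0+0=6 → 54/73 = 0.7397
  bike: TP=17, FP=0+4+4+0+1=9, FN=6+3+4+5+10=28 → 34/71 = 0.4789
  drive: TP=50, FP=3+1+1+0+10=15, FN=1+5+0+1+1=8 → 100/123 = 0.8130
Lowest is class 'run' with F1 score = 0.435.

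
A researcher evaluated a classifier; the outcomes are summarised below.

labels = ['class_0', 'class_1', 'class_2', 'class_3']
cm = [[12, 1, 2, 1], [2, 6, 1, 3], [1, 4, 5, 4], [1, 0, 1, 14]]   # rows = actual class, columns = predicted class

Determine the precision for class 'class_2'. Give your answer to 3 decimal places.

One-vs-rest for 'class_2': TP = diagonal; FP = other classes predicted 'class_2'; FN = 'class_2' predicted as other.
precision = TP/(TP+FP).
class_2: TP=5, FP=2+1+1=4 → 5/9 = 0.5556

0.556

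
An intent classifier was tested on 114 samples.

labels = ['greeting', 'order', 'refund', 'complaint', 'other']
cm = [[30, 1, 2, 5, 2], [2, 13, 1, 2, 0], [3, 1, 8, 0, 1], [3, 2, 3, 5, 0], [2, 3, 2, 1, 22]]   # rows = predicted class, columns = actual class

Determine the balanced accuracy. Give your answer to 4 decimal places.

Balanced accuracy = mean of per-class recall.
  greeting: recall = 30/40 = 0.75000
  order: recall = 13/20 = 0.65000
  refund: recall = 8/16 = 0.50000
  complaint: recall = 5/13 = 0.38462
  other: recall = 22/25 = 0.88000
Mean = (0.75000 + 0.65000 + 0.50000 + 0.38462 + 0.88000) / 5 = 0.6329

0.6329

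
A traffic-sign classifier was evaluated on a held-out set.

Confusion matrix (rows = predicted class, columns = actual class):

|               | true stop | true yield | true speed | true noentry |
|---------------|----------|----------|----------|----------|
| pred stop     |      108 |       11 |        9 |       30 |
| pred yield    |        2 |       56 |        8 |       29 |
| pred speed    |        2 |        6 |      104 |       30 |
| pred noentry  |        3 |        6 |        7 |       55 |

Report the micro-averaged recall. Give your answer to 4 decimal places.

Micro-averaging pools counts across classes: ΣTP=323, ΣFP=143, ΣFN=143.
Micro-recall = TP/(TP+FN) on pooled counts = 0.6931 (equals overall accuracy in single-label multiclass).

0.6931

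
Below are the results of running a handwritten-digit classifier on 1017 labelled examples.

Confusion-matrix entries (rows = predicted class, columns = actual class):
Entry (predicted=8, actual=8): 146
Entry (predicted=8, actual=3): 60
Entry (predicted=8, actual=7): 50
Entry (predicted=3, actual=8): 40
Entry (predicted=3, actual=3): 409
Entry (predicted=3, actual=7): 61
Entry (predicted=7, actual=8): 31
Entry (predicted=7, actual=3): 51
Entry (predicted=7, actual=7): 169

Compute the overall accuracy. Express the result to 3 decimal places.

Accuracy = trace / total = (146+409+169=724) / 1017 = 724/1017 = 0.712

0.712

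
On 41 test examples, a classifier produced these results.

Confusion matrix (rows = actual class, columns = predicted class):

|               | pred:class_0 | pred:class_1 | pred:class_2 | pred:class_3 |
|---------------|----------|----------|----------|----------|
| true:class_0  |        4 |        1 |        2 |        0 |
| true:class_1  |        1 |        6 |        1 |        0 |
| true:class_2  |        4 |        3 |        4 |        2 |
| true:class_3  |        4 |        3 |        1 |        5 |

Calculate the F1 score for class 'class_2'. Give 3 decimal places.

0.381

F1 score = 2·TP/(2·TP+FP+FN).
class_2: TP=4, FP=2+1+1=4, FN=4+3+2=9 → 8/21 = 0.3810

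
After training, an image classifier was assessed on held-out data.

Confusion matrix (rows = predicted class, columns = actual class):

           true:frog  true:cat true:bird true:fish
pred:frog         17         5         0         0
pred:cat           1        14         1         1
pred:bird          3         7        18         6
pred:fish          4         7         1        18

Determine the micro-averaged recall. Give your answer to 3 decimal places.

0.650

Micro-averaging pools counts across classes: ΣTP=67, ΣFP=36, ΣFN=36.
Micro-recall = TP/(TP+FN) on pooled counts = 0.650 (equals overall accuracy in single-label multiclass).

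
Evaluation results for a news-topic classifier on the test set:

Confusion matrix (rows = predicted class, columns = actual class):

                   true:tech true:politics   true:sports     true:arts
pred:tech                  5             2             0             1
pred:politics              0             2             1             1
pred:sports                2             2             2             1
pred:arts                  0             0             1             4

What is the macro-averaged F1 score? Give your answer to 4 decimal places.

Per-class F1 score (2·TP/(2·TP+FP+FN)):
  tech: TP=5, FP=2+0+1=3, FN=0+2+0=2 → 10/15 = 0.66667
  politics: TP=2, FP=0+1+1=2, FN=2+2+0=4 → 4/10 = 0.40000
  sports: TP=2, FP=2+2+1=5, FN=0+1+1=2 → 4/11 = 0.36364
  arts: TP=4, FP=0+0+1=1, FN=1+1+1=3 → 8/12 = 0.66667
Macro-F1 score = mean = (0.66667 + 0.40000 + 0.36364 + 0.66667) / 4 = 0.5242

0.5242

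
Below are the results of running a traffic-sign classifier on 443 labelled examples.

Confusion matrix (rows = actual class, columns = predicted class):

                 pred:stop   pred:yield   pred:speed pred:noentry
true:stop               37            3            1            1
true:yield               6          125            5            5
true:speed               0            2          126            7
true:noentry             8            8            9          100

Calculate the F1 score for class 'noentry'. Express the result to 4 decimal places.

0.8403

Take TP from the diagonal, FP from the rest of the 'noentry' prediction marginal, FN from the rest of the 'noentry' actual marginal.
F1 score = 2·TP/(2·TP+FP+FN).
noentry: TP=100, FP=1+5+7=13, FN=8+8+9=25 → 200/238 = 0.84034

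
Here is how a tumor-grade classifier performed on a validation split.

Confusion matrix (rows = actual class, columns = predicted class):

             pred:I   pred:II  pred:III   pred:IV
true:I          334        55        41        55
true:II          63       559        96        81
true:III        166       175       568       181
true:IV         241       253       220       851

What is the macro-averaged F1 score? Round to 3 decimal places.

0.578

Per-class F1 score (2·TP/(2·TP+FP+FN)):
  I: TP=334, FP=63+166+241=470, FN=55+41+55=151 → 668/1289 = 0.5182
  II: TP=559, FP=55+175+253=483, FN=63+96+81=240 → 1118/1841 = 0.6073
  III: TP=568, FP=41+96+220=357, FN=166+175+181=522 → 1136/2015 = 0.5638
  IV: TP=851, FP=55+81+181=317, FN=241+253+220=714 → 1702/2733 = 0.6228
Macro-F1 score = mean = (0.5182 + 0.6073 + 0.5638 + 0.6228) / 4 = 0.578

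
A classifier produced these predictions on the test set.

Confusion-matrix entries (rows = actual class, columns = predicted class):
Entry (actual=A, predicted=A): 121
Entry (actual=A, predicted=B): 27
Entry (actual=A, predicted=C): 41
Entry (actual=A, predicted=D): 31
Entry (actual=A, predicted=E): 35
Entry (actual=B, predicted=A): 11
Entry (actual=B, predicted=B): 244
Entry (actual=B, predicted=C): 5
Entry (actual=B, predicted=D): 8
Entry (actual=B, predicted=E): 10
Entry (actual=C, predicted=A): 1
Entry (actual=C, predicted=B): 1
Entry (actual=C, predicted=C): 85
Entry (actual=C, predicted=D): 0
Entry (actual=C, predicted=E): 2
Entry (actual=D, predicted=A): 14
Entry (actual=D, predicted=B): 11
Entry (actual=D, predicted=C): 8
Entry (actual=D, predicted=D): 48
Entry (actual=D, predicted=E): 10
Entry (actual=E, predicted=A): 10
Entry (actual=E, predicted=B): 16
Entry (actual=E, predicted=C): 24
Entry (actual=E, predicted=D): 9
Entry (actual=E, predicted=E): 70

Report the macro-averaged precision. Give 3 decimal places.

0.632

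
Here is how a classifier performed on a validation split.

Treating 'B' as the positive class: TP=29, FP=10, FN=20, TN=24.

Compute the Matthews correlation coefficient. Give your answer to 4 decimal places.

MCC = (TP·TN − FP·FN) / √((TP+FP)(TP+FN)(TN+FP)(TN+FN))
Numerator = 29·24 − 10·20 = 496
Denominator = √(39·49·34·44) = √2858856 = 1690.8152
MCC = 496 / 1690.8152 = 0.2933

0.2933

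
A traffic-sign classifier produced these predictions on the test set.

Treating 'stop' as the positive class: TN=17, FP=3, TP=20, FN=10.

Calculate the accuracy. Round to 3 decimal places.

0.740

Accuracy = (TP+TN)/N = (20+17)/50 = 0.740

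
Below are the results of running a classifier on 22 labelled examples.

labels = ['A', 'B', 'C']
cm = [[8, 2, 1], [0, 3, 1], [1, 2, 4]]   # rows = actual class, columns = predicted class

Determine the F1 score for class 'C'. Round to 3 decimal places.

0.615

F1 score = 2·TP/(2·TP+FP+FN).
C: TP=4, FP=1+1=2, FN=1+2=3 → 8/13 = 0.6154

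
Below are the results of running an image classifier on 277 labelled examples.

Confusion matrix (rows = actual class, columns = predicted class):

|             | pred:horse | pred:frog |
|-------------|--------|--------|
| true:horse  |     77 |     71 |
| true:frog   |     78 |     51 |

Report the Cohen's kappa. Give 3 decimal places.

Observed agreement pₒ = trace/N = 128/277 = 0.4621
Expected agreement pₑ = Σ (rowᵢ·colᵢ)/N² = (148·155 + 129·122)/277² = 0.5041
κ = (pₒ − pₑ)/(1 − pₑ) = (0.4621 − 0.5041)/(1 − 0.5041) = -0.085

-0.085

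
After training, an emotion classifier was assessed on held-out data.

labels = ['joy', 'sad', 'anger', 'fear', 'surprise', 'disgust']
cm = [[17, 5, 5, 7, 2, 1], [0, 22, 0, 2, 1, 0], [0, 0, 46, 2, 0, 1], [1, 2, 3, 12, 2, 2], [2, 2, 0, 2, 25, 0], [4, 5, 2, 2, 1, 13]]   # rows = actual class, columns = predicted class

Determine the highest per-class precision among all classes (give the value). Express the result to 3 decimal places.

Per-class precision (TP/(TP+FP)):
  joy: TP=17, FP=0+0+1+2+4=7 → 17/24 = 0.7083
  sad: TP=22, FP=5+0+2+2+5=14 → 22/36 = 0.6111
  anger: TP=46, FP=5+0+3+0+2=10 → 46/56 = 0.8214
  fear: TP=12, FP=7+2+2+2+2=15 → 12/27 = 0.4444
  surprise: TP=25, FP=2+1+0+2+1=6 → 25/31 = 0.8065
  disgust: TP=13, FP=1+0+1+2+0=4 → 13/17 = 0.7647
Highest is class 'anger' with precision = 0.821.

0.821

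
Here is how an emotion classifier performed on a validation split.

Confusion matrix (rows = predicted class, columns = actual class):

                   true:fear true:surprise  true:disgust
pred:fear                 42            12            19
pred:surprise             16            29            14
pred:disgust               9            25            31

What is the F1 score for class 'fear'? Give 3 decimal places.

0.600

One-vs-rest for 'fear': TP = diagonal; FP = other classes predicted 'fear'; FN = 'fear' predicted as other.
F1 score = 2·TP/(2·TP+FP+FN).
fear: TP=42, FP=12+19=31, FN=16+9=25 → 84/140 = 0.6000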